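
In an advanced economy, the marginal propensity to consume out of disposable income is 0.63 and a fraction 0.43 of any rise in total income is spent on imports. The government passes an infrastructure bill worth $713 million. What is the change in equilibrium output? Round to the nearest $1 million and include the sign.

+$891 million

Spending multiplier = 1/(1 − c + m) = 1/(1 − 0.63 + 0.43) = 1/0.8 = 1.25.
ΔY = k × ΔG = (+$713 million) / 0.8 ≈ +$891 million.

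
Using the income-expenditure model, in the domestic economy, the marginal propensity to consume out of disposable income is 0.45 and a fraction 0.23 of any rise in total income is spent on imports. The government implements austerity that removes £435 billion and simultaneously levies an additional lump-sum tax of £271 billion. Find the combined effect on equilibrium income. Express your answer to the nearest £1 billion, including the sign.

Expenditure multiplier = 1/(1 − c + m) = 1/(1 − 0.45 + 0.23) = 1/0.78 ≈ 1.282.
ΔG contributes k·ΔG = (−£435 billion) / 0.78 ≈ −£557.7 billion.
ΔT of +£271 billion changes first-round spending by −c·ΔT = −£121.95 billion, contributing k·(−c·ΔT) = (−£121.95 billion) / 0.78 ≈ −£156.3 billion.
Net ΔY = k(ΔG − c·ΔT) = (−£556.95 billion) / 0.78 ≈ −£714 billion.

−£714 billion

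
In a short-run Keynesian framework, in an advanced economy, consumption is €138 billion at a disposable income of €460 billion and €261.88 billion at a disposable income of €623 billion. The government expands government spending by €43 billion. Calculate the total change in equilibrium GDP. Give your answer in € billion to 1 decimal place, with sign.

+€179.2 billion

MPC = ΔC/ΔYd = (261.88 − 138)/(623 − 460) = 123.88/163 = 0.76.
Spending multiplier = 1/(1 − MPC) = 1/(1 − 0.76) = 1/0.24 ≈ 4.167.
ΔY = k × ΔG = (+€43 billion) / 0.24 ≈ +€179.2 billion.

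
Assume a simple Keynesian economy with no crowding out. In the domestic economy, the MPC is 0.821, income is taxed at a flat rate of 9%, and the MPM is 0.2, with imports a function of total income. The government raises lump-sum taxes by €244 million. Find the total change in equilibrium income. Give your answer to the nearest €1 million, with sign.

−€442 million

A lump-sum tax change of +€244 million shifts disposable income by −€244 million; first-round consumption changes by −c × ΔT = −0.821 × (+€244 million) = −€200.324 million.
Expenditure multiplier = 1/(1 − c(1−t) + m) = 1/(1 − 0.821×0.91 + 0.2) = 1/0.45289 ≈ 2.208.
The tax multiplier is −c × k ≈ −1.813, so ΔY = k × (−c·ΔT) = (−€200.324 million) / 0.45289 ≈ −€442 million.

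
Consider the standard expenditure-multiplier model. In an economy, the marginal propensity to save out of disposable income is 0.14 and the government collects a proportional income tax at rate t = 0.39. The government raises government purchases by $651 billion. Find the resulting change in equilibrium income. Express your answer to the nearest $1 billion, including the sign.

MPC = 1 − MPS = 1 − 0.14 = 0.86.
Government-spending multiplier = 1/(1 − c(1−t)) = 1/(1 − 0.86×0.61) = 1/0.4754 ≈ 2.103.
ΔY = k × ΔG = (+$651 billion) / 0.4754 ≈ +$1,369 billion.

+$1,369 billion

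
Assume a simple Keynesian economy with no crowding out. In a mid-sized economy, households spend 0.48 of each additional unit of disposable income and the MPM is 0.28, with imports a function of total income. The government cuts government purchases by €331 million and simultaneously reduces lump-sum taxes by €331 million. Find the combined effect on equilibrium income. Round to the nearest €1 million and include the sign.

Expenditure multiplier = 1/(1 − c + m) = 1/(1 − 0.48 + 0.28) = 1/0.8 = 1.25.
ΔG contributes k·ΔG = (−€331 million) / 0.8 ≈ −€413.8 million.
ΔT of −€331 million changes first-round spending by −c·ΔT = +€158.88 million, contributing k·(−c·ΔT) = (+€158.88 million) / 0.8 = +€198.6 million.
Net ΔY = k(ΔG − c·ΔT) = (−€172.12 million) / 0.8 ≈ −€215 million.

−€215 million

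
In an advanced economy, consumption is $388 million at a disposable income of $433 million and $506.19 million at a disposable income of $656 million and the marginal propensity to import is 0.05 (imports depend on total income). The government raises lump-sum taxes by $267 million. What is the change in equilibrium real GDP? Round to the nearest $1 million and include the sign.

−$272 million

MPC = ΔC/ΔYd = (506.19 − 388)/(656 − 433) = 118.19/223 = 0.53.
A lump-sum tax change of +$267 million shifts disposable income by −$267 million; first-round consumption changes by −c × ΔT = −0.53 × (+$267 million) = −$141.51 million.
Expenditure multiplier = 1/(1 − c + m) = 1/(1 − 0.53 + 0.05) = 1/0.52 ≈ 1.923.
The tax multiplier is −c × k ≈ −1.019, so ΔY = k × (−c·ΔT) = (−$141.51 million) / 0.52 ≈ −$272 million.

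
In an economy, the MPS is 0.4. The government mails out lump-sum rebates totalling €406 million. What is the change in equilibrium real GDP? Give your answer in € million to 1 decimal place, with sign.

MPC = 1 − MPS = 1 − 0.4 = 0.6.
A lump-sum tax change of −€406 million shifts disposable income by +€406 million; first-round consumption changes by −c × ΔT = −0.6 × (−€406 million) = +€243.6 million.
Expenditure multiplier = 1/(1 − MPC) = 1/(1 − 0.6) = 1/0.4 = 2.5.
The tax multiplier is −c × k = −1.5, so ΔY = k × (−c·ΔT) = (+€243.6 million) / 0.4 = +€609 million.

+€609.0 million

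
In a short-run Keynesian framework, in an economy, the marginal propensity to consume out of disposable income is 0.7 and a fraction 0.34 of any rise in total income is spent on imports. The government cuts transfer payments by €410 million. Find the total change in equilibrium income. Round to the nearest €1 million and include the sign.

The transfer change shifts disposable income by −€410 million, so first-round consumption changes by c·ΔTR = 0.7 × (−€410 million) = −€287 million.
Expenditure multiplier = 1/(1 − c + m) = 1/(1 − 0.7 + 0.34) = 1/0.64 ≈ 1.563.
The transfer multiplier is c × k ≈ 1.094, so ΔY = k × (c·ΔTR) = (−€287 million) / 0.64 ≈ −€448 million.

−€448 million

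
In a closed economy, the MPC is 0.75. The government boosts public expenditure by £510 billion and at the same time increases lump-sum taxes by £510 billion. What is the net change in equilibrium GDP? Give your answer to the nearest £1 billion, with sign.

Expenditure multiplier = 1/(1 − MPC) = 1/(1 − 0.75) = 1/0.25 = 4.
ΔG contributes k·ΔG = (+£510 billion) / 0.25 = +£2,040 billion.
ΔT of +£510 billion changes first-round spending by −c·ΔT = −£382.5 billion, contributing k·(−c·ΔT) = (−£382.5 billion) / 0.25 = −£1,530 billion.
With ΔG = ΔT and no other leakages, the balanced-budget multiplier is 1, so ΔY = ΔG = +£510 billion.

+£510 billion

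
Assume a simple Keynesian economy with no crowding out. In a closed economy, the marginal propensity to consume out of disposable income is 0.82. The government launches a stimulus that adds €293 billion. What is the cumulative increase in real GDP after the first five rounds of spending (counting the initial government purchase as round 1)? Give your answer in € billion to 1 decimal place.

Round 1 adds ΔG = €293 billion; each later round is MPC = 0.82 times the previous.
After 5 rounds: 293 + 240.26 + 197.0132 + 161.550824 + 132.47167568 = ΔG·(1 − c^5)/(1 − c) = 293 × (1 − 0.3707398432)/0.18 ≈ €1,024.3 billion.

€1,024.3 billion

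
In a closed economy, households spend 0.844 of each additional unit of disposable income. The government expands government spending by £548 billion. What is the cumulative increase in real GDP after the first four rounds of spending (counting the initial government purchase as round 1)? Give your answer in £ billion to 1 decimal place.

Round 1 adds ΔG = £548 billion; each later round is MPC = 0.844 times the previous.
After 4 rounds: 548 + 462.512 + 390.360128 + 329.463948032 = ΔG·(1 − c^4)/(1 − c) = 548 × (1 − 0.507422576896)/0.156 ≈ £1,730.3 billion.

£1,730.3 billion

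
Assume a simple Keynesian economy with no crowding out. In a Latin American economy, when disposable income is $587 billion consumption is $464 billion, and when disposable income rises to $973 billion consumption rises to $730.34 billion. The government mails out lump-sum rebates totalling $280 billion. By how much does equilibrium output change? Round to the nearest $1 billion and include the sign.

MPC = ΔC/ΔYd = (730.34 − 464)/(973 − 587) = 266.34/386 = 0.69.
A lump-sum tax change of −$280 billion shifts disposable income by +$280 billion; first-round consumption changes by −c × ΔT = −0.69 × (−$280 billion) = +$193.2 billion.
Expenditure multiplier = 1/(1 − MPC) = 1/(1 − 0.69) = 1/0.31 ≈ 3.226.
The tax multiplier is −c × k ≈ −2.226, so ΔY = k × (−c·ΔT) = (+$193.2 billion) / 0.31 ≈ +$623 billion.

+$623 billion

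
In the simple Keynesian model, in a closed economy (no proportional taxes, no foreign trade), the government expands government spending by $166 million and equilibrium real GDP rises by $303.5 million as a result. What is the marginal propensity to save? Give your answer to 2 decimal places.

Implied spending multiplier k = ΔY/ΔG = 303.5/166 ≈ 1.8283.
Since k = 1/(1 − MPC), MPC = 1 − 1/k = 1 − ΔG/ΔY = 1 − 166/303.5 ≈ 0.45.
MPS = 1 − MPC = 0.55.

0.55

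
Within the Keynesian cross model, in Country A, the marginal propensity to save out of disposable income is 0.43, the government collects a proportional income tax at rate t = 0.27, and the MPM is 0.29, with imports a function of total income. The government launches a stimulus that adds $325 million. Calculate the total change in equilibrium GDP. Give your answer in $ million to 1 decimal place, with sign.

+$371.9 million

MPC = 1 − MPS = 1 − 0.43 = 0.57.
Government-spending multiplier = 1/(1 − c(1−t) + m) = 1/(1 − 0.57×0.73 + 0.29) = 1/0.8739 ≈ 1.144.
ΔY = k × ΔG = (+$325 million) / 0.8739 ≈ +$371.9 million.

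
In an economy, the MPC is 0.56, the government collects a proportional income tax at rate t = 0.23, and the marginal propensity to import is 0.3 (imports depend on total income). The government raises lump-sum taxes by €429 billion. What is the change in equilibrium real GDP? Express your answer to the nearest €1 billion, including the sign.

−€277 billion

A lump-sum tax change of +€429 billion shifts disposable income by −€429 billion; first-round consumption changes by −c × ΔT = −0.56 × (+€429 billion) = −€240.24 billion.
Expenditure multiplier = 1/(1 − c(1−t) + m) = 1/(1 − 0.56×0.77 + 0.3) = 1/0.8688 ≈ 1.151.
The tax multiplier is −c × k ≈ −0.645, so ΔY = k × (−c·ΔT) = (−€240.24 billion) / 0.8688 ≈ −€277 billion.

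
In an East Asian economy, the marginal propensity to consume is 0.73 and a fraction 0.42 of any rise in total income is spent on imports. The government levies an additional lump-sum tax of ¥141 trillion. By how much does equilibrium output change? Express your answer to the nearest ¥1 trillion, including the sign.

A lump-sum tax change of +¥141 trillion shifts disposable income by −¥141 trillion; first-round consumption changes by −c × ΔT = −0.73 × (+¥141 trillion) = −¥102.93 trillion.
Expenditure multiplier = 1/(1 − c + m) = 1/(1 − 0.73 + 0.42) = 1/0.69 ≈ 1.449.
The tax multiplier is −c × k ≈ −1.058, so ΔY = k × (−c·ΔT) = (−¥102.93 trillion) / 0.69 ≈ −¥149 trillion.

−¥149 trillion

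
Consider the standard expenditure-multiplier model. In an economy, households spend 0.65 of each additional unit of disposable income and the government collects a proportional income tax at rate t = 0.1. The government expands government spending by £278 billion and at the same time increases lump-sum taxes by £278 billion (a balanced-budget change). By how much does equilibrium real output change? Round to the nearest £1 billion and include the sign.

+£234 billion

Expenditure multiplier = 1/(1 − c(1−t)) = 1/(1 − 0.65×0.9) = 1/0.415 ≈ 2.41.
ΔG contributes k·ΔG = (+£278 billion) / 0.415 ≈ +£669.9 billion.
ΔT of +£278 billion changes first-round spending by −c·ΔT = −£180.7 billion, contributing k·(−c·ΔT) = (−£180.7 billion) / 0.415 ≈ −£435.4 billion.
Net ΔY = k(ΔG − c·ΔT) = (+£97.3 billion) / 0.415 ≈ +£234 billion.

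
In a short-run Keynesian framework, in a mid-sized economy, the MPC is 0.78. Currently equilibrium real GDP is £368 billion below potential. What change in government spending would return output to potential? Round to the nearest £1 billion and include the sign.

+£81 billion

Spending multiplier = 1/(1 − MPC) = 1/(1 − 0.78) = 1/0.22 ≈ 4.545.
Need ΔY = +£368 billion, so ΔG = ΔY/k = (+£368 billion) × 0.22 ≈ +£81 billion.
The government should increase government spending by £81 billion.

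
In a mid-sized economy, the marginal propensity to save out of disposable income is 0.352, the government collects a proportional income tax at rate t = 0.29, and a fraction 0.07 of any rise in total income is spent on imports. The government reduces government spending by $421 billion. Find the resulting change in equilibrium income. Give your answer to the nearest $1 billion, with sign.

MPC = 1 − MPS = 1 − 0.352 = 0.648.
Expenditure multiplier = 1/(1 − c(1−t) + m) = 1/(1 − 0.648×0.71 + 0.07) = 1/0.60992 ≈ 1.64.
ΔY = k × ΔG = (−$421 billion) / 0.60992 ≈ −$690 billion.

−$690 billion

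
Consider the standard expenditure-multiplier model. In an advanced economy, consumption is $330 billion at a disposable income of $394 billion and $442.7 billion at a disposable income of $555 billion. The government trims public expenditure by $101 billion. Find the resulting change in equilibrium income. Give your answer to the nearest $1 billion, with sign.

MPC = ΔC/ΔYd = (442.7 − 330)/(555 − 394) = 112.7/161 = 0.7.
Spending multiplier = 1/(1 − MPC) = 1/(1 − 0.7) = 1/0.3 ≈ 3.333.
ΔY = k × ΔG = (−$101 billion) / 0.3 ≈ −$337 billion.

−$337 billion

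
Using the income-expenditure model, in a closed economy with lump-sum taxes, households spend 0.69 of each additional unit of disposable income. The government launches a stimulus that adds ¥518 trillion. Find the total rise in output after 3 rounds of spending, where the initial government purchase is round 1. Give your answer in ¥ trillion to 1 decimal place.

¥1,122.0 trillion

Round 1 adds ΔG = ¥518 trillion; each later round is MPC = 0.69 times the previous.
After 3 rounds: 518 + 357.42 + 246.6198 = ΔG·(1 − c^3)/(1 − c) = 518 × (1 − 0.328509)/0.31 ≈ ¥1,122 trillion.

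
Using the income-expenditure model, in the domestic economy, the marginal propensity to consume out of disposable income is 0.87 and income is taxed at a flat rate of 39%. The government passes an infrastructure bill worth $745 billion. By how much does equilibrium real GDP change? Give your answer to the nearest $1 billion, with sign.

+$1,587 billion

Government-spending multiplier = 1/(1 − c(1−t)) = 1/(1 − 0.87×0.61) = 1/0.4693 ≈ 2.131.
ΔY = k × ΔG = (+$745 billion) / 0.4693 ≈ +$1,587 billion.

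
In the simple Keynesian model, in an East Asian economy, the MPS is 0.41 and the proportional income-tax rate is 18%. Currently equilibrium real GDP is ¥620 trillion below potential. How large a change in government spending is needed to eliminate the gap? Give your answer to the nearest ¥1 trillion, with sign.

+¥320 trillion

MPC = 1 − MPS = 1 − 0.41 = 0.59.
Spending multiplier = 1/(1 − c(1−t)) = 1/(1 − 0.59×0.82) = 1/0.5162 ≈ 1.937.
Need ΔY = +¥620 trillion, so ΔG = ΔY/k = (+¥620 trillion) × 0.5162 ≈ +¥320 trillion.
The government should increase government spending by ¥320 trillion.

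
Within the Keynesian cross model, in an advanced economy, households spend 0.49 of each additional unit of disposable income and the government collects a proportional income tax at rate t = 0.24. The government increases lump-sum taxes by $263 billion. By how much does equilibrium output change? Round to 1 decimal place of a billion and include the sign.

−$205.3 billion

A lump-sum tax change of +$263 billion shifts disposable income by −$263 billion; first-round consumption changes by −c × ΔT = −0.49 × (+$263 billion) = −$128.87 billion.
Expenditure multiplier = 1/(1 − c(1−t)) = 1/(1 − 0.49×0.76) = 1/0.6276 ≈ 1.593.
The tax multiplier is −c × k ≈ −0.781, so ΔY = k × (−c·ΔT) = (−$128.87 billion) / 0.6276 ≈ −$205.3 billion.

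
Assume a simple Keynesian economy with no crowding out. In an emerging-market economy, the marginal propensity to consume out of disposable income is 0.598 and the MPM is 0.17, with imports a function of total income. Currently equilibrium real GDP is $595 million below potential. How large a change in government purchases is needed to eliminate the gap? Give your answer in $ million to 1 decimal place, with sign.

+$340.3 million

Spending multiplier = 1/(1 − c + m) = 1/(1 − 0.598 + 0.17) = 1/0.572 ≈ 1.748.
Need ΔY = +$595 million, so ΔG = ΔY/k = (+$595 million) × 0.572 ≈ +$340.3 million.
The government should increase government purchases by $340.3 million.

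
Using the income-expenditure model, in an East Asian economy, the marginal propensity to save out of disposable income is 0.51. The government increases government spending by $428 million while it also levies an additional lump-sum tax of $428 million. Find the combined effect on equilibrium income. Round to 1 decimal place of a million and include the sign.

MPC = 1 − MPS = 1 − 0.51 = 0.49.
Expenditure multiplier = 1/(1 − MPC) = 1/(1 − 0.49) = 1/0.51 ≈ 1.961.
ΔG contributes k·ΔG = (+$428 million) / 0.51 ≈ +$839.2 million.
ΔT of +$428 million changes first-round spending by −c·ΔT = −$209.72 million, contributing k·(−c·ΔT) = (−$209.72 million) / 0.51 ≈ −$411.2 million.
With ΔG = ΔT and no other leakages, the balanced-budget multiplier is 1, so ΔY = ΔG = +$428 million.

+$428.0 million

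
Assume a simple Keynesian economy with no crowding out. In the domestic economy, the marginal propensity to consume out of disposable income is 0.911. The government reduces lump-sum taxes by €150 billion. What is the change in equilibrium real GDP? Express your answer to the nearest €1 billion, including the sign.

A lump-sum tax change of −€150 billion shifts disposable income by +€150 billion; first-round consumption changes by −c × ΔT = −0.911 × (−€150 billion) = +€136.65 billion.
Expenditure multiplier = 1/(1 − MPC) = 1/(1 − 0.911) = 1/0.089 ≈ 11.236.
The tax multiplier is −c × k ≈ −10.236, so ΔY = k × (−c·ΔT) = (+€136.65 billion) / 0.089 ≈ +€1,535 billion.

+€1,535 billion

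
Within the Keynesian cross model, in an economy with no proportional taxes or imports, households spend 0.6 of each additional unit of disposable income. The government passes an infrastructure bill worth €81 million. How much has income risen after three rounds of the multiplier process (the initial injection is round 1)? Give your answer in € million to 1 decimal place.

€158.8 million

Round 1 adds ΔG = €81 million; each later round is MPC = 0.6 times the previous.
After 3 rounds: 81 + 48.6 + 29.16 = ΔG·(1 − c^3)/(1 − c) = 81 × (1 − 0.216)/0.4 ≈ €158.8 million.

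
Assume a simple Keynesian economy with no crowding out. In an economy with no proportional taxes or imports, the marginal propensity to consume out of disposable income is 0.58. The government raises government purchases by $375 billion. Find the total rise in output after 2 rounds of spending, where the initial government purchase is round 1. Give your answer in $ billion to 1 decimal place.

$592.5 billion

Round 1 adds ΔG = $375 billion; each later round is MPC = 0.58 times the previous.
After 2 rounds: 375 + 217.5 = ΔG·(1 − c^2)/(1 − c) = 375 × (1 − 0.3364)/0.42 = $592.5 billion.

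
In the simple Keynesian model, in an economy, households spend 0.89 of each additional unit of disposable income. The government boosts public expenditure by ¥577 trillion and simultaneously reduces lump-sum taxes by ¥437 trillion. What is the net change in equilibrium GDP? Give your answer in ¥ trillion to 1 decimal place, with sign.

+¥8,781.2 trillion

Expenditure multiplier = 1/(1 − MPC) = 1/(1 − 0.89) = 1/0.11 ≈ 9.091.
ΔG contributes k·ΔG = (+¥577 trillion) / 0.11 ≈ +¥5,245.5 trillion.
ΔT of −¥437 trillion changes first-round spending by −c·ΔT = +¥388.93 trillion, contributing k·(−c·ΔT) = (+¥388.93 trillion) / 0.11 ≈ +¥3,535.7 trillion.
Net ΔY = k(ΔG − c·ΔT) = (+¥965.93 trillion) / 0.11 ≈ +¥8,781.2 trillion.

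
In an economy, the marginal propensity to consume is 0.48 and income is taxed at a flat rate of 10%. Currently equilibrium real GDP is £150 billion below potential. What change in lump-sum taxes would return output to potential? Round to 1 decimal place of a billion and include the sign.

−£177.5 billion

Spending multiplier = 1/(1 − c(1−t)) = 1/(1 − 0.48×0.9) = 1/0.568 ≈ 1.761.
Tax multiplier = −c·k = −0.48/0.568 ≈ −0.845. Need ΔY = +£150 billion, so ΔT = ΔY/(−c·k) = −(+£150 billion) × 0.568 / 0.48 = −£177.5 billion.
The government should cut lump-sum taxes by £177.5 billion.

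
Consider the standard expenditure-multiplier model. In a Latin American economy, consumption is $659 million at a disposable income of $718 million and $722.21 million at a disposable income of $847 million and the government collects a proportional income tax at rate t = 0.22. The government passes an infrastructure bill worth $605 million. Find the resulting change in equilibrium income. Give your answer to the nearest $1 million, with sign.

+$979 million

MPC = ΔC/ΔYd = (722.21 − 659)/(847 − 718) = 63.21/129 = 0.49.
Government-spending multiplier = 1/(1 − c(1−t)) = 1/(1 − 0.49×0.78) = 1/0.6178 ≈ 1.619.
ΔY = k × ΔG = (+$605 million) / 0.6178 ≈ +$979 million.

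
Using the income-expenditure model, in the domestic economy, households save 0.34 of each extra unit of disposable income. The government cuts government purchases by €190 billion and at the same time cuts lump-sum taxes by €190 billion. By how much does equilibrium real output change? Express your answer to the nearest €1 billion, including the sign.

−€190 billion

MPC = 1 − MPS = 1 − 0.34 = 0.66.
Expenditure multiplier = 1/(1 − MPC) = 1/(1 − 0.66) = 1/0.34 ≈ 2.941.
ΔG contributes k·ΔG = (−€190 billion) / 0.34 ≈ −€558.8 billion.
ΔT of −€190 billion changes first-round spending by −c·ΔT = +€125.4 billion, contributing k·(−c·ΔT) = (+€125.4 billion) / 0.34 ≈ +€368.8 billion.
With ΔG = ΔT and no other leakages, the balanced-budget multiplier is 1, so ΔY = ΔG = −€190 billion.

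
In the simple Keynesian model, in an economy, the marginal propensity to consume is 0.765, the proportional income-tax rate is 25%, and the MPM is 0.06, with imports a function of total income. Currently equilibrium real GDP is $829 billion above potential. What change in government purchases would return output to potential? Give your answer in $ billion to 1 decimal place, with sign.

Spending multiplier = 1/(1 − c(1−t) + m) = 1/(1 − 0.765×0.75 + 0.06) = 1/0.48625 ≈ 2.057.
Need ΔY = −$829 billion, so ΔG = ΔY/k = (−$829 billion) × 0.48625 ≈ −$403.1 billion.
The government should cut government purchases by $403.1 billion.

−$403.1 billion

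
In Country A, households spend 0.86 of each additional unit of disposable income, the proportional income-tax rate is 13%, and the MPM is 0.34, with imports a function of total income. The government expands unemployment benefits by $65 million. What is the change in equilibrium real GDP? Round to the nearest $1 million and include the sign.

The transfer change shifts disposable income by +$65 million, so first-round consumption changes by c·ΔTR = 0.86 × (+$65 million) = +$55.9 million.
Expenditure multiplier = 1/(1 − c(1−t) + m) = 1/(1 − 0.86×0.87 + 0.34) = 1/0.5918 ≈ 1.69.
The transfer multiplier is c × k ≈ 1.453, so ΔY = k × (c·ΔTR) = (+$55.9 million) / 0.5918 ≈ +$94 million.

+$94 million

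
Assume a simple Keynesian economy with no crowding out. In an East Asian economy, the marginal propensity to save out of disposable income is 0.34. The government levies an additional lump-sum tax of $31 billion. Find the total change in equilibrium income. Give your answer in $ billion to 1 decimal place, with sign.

MPC = 1 − MPS = 1 − 0.34 = 0.66.
A lump-sum tax change of +$31 billion shifts disposable income by −$31 billion; first-round consumption changes by −c × ΔT = −0.66 × (+$31 billion) = −$20.46 billion.
Expenditure multiplier = 1/(1 − MPC) = 1/(1 − 0.66) = 1/0.34 ≈ 2.941.
The tax multiplier is −c × k ≈ −1.941, so ΔY = k × (−c·ΔT) = (−$20.46 billion) / 0.34 ≈ −$60.2 billion.

−$60.2 billion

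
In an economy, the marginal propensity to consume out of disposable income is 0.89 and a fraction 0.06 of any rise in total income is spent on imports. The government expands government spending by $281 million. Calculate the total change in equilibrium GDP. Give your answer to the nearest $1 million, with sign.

Government-spending multiplier = 1/(1 − c + m) = 1/(1 − 0.89 + 0.06) = 1/0.17 ≈ 5.882.
ΔY = k × ΔG = (+$281 million) / 0.17 ≈ +$1,653 million.

+$1,653 million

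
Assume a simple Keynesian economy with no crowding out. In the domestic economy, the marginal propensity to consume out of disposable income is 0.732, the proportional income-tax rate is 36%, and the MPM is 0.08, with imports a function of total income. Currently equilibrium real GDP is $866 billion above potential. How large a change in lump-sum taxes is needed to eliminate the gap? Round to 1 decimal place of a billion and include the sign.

Spending multiplier = 1/(1 − c(1−t) + m) = 1/(1 − 0.732×0.64 + 0.08) = 1/0.61152 ≈ 1.635.
Tax multiplier = −c·k = −0.732/0.61152 ≈ −1.197. Need ΔY = −$866 billion, so ΔT = ΔY/(−c·k) = −(−$866 billion) × 0.61152 / 0.732 ≈ +$723.5 billion.
The government should raise lump-sum taxes by $723.5 billion.

+$723.5 billion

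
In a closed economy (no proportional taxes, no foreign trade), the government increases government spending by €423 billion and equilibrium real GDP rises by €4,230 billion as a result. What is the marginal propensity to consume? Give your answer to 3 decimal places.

0.900

Implied spending multiplier k = ΔY/ΔG = 4,230/423 = 10.
Since k = 1/(1 − MPC), MPC = 1 − 1/k = 1 − ΔG/ΔY = 1 − 423/4,230 = 0.900.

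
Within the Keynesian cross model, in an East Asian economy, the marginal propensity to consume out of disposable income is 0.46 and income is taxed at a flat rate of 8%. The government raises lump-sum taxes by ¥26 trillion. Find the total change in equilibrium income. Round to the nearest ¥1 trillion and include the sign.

−¥21 trillion

A lump-sum tax change of +¥26 trillion shifts disposable income by −¥26 trillion; first-round consumption changes by −c × ΔT = −0.46 × (+¥26 trillion) = −¥11.96 trillion.
Expenditure multiplier = 1/(1 − c(1−t)) = 1/(1 − 0.46×0.92) = 1/0.5768 ≈ 1.734.
The tax multiplier is −c × k ≈ −0.798, so ΔY = k × (−c·ΔT) = (−¥11.96 trillion) / 0.5768 ≈ −¥21 trillion.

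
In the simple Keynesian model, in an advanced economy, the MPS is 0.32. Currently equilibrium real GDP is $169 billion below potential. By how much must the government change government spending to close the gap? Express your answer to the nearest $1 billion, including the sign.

MPC = 1 − MPS = 1 − 0.32 = 0.68.
Spending multiplier = 1/(1 − MPC) = 1/(1 − 0.68) = 1/0.32 = 3.125.
Need ΔY = +$169 billion, so ΔG = ΔY/k = (+$169 billion) × 0.32 ≈ +$54 billion.
The government should increase government spending by $54 billion.

+$54 billion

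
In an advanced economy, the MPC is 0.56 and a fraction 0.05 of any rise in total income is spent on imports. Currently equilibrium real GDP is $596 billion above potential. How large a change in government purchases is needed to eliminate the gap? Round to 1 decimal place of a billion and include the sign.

Spending multiplier = 1/(1 − c + m) = 1/(1 − 0.56 + 0.05) = 1/0.49 ≈ 2.041.
Need ΔY = −$596 billion, so ΔG = ΔY/k = (−$596 billion) × 0.49 ≈ −$292 billion.
The government should cut government purchases by $292 billion.

−$292.0 billion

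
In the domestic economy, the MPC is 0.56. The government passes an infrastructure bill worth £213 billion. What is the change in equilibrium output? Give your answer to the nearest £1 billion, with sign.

Spending multiplier = 1/(1 − MPC) = 1/(1 − 0.56) = 1/0.44 ≈ 2.273.
ΔY = k × ΔG = (+£213 billion) / 0.44 ≈ +£484 billion.

+£484 billion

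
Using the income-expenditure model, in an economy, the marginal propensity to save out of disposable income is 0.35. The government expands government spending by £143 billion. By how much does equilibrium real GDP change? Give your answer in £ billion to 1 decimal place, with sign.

+£408.6 billion

MPC = 1 − MPS = 1 − 0.35 = 0.65.
Government-spending multiplier = 1/(1 − MPC) = 1/(1 − 0.65) = 1/0.35 ≈ 2.857.
ΔY = k × ΔG = (+£143 billion) / 0.35 ≈ +£408.6 billion.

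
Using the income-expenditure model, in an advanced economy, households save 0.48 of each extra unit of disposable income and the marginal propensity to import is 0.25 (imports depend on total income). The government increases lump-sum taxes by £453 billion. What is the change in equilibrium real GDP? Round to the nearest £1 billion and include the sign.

−£323 billion

MPC = 1 − MPS = 1 − 0.48 = 0.52.
A lump-sum tax change of +£453 billion shifts disposable income by −£453 billion; first-round consumption changes by −c × ΔT = −0.52 × (+£453 billion) = −£235.56 billion.
Expenditure multiplier = 1/(1 − c + m) = 1/(1 − 0.52 + 0.25) = 1/0.73 ≈ 1.37.
The tax multiplier is −c × k ≈ −0.712, so ΔY = k × (−c·ΔT) = (−£235.56 billion) / 0.73 ≈ −£323 billion.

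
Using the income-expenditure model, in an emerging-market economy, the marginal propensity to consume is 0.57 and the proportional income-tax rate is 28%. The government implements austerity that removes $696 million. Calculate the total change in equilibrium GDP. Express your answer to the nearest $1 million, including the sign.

−$1,180 million

Spending multiplier = 1/(1 − c(1−t)) = 1/(1 − 0.57×0.72) = 1/0.5896 ≈ 1.696.
ΔY = k × ΔG = (−$696 million) / 0.5896 ≈ −$1,180 million.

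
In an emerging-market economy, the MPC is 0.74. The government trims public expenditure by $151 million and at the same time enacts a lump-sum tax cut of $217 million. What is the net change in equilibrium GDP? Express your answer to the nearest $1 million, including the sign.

+$37 million

Expenditure multiplier = 1/(1 − MPC) = 1/(1 − 0.74) = 1/0.26 ≈ 3.846.
ΔG contributes k·ΔG = (−$151 million) / 0.26 ≈ −$580.8 million.
ΔT of −$217 million changes first-round spending by −c·ΔT = +$160.58 million, contributing k·(−c·ΔT) = (+$160.58 million) / 0.26 ≈ +$617.6 million.
Net ΔY = k(ΔG − c·ΔT) = (+$9.58 million) / 0.26 ≈ +$37 million.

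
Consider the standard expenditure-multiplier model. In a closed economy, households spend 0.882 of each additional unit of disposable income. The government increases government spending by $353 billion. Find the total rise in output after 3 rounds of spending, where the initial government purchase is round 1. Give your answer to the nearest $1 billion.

$939 billion

Round 1 adds ΔG = $353 billion; each later round is MPC = 0.882 times the previous.
After 3 rounds: 353 + 311.346 + 274.607172 = ΔG·(1 − c^3)/(1 − c) = 353 × (1 − 0.686128968)/0.118 ≈ $939 billion.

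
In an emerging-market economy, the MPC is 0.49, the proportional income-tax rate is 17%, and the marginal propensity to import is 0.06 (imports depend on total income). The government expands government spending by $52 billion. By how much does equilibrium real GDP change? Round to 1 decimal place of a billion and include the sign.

Spending multiplier = 1/(1 − c(1−t) + m) = 1/(1 − 0.49×0.83 + 0.06) = 1/0.6533 ≈ 1.531.
ΔY = k × ΔG = (+$52 billion) / 0.6533 ≈ +$79.6 billion.

+$79.6 billion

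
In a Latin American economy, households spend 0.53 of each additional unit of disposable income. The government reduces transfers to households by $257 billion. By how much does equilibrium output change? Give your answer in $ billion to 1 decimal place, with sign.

−$289.8 billion

The transfer change shifts disposable income by −$257 billion, so first-round consumption changes by c·ΔTR = 0.53 × (−$257 billion) = −$136.21 billion.
Expenditure multiplier = 1/(1 − MPC) = 1/(1 − 0.53) = 1/0.47 ≈ 2.128.
The transfer multiplier is c × k ≈ 1.128, so ΔY = k × (c·ΔTR) = (−$136.21 billion) / 0.47 ≈ −$289.8 billion.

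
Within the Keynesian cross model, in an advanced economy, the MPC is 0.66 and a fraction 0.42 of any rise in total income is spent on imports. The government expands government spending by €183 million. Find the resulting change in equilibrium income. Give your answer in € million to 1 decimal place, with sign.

Expenditure multiplier = 1/(1 − c + m) = 1/(1 − 0.66 + 0.42) = 1/0.76 ≈ 1.316.
ΔY = k × ΔG = (+€183 million) / 0.76 ≈ +€240.8 million.

+€240.8 million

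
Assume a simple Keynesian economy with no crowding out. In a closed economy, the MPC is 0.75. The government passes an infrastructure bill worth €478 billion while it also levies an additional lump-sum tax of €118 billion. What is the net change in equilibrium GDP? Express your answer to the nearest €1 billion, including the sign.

+€1,558 billion

Expenditure multiplier = 1/(1 − MPC) = 1/(1 − 0.75) = 1/0.25 = 4.
ΔG contributes k·ΔG = (+€478 billion) / 0.25 = +€1,912 billion.
ΔT of +€118 billion changes first-round spending by −c·ΔT = −€88.5 billion, contributing k·(−c·ΔT) = (−€88.5 billion) / 0.25 = −€354 billion.
Net ΔY = k(ΔG − c·ΔT) = (+€389.5 billion) / 0.25 = +€1,558 billion.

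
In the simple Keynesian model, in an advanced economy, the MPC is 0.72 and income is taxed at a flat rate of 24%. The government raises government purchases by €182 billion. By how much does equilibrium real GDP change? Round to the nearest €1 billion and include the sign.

+€402 billion

Expenditure multiplier = 1/(1 − c(1−t)) = 1/(1 − 0.72×0.76) = 1/0.4528 ≈ 2.208.
ΔY = k × ΔG = (+€182 billion) / 0.4528 ≈ +€402 billion.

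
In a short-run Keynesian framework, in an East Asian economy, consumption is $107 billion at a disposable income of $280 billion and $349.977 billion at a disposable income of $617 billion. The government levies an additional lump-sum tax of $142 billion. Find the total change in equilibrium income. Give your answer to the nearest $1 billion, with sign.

−$367 billion

MPC = ΔC/ΔYd = (349.977 − 107)/(617 − 280) = 242.977/337 = 0.721.
A lump-sum tax change of +$142 billion shifts disposable income by −$142 billion; first-round consumption changes by −c × ΔT = −0.721 × (+$142 billion) = −$102.382 billion.
Expenditure multiplier = 1/(1 − MPC) = 1/(1 − 0.721) = 1/0.279 ≈ 3.584.
The tax multiplier is −c × k ≈ −2.584, so ΔY = k × (−c·ΔT) = (−$102.382 billion) / 0.279 ≈ −$367 billion.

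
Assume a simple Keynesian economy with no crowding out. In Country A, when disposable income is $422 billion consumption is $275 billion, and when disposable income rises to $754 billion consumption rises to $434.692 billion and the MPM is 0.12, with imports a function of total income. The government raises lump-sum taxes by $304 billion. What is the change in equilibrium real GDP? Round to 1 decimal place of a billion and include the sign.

−$228.8 billion

MPC = ΔC/ΔYd = (434.692 − 275)/(754 − 422) = 159.692/332 = 0.481.
A lump-sum tax change of +$304 billion shifts disposable income by −$304 billion; first-round consumption changes by −c × ΔT = −0.481 × (+$304 billion) = −$146.224 billion.
Expenditure multiplier = 1/(1 − c + m) = 1/(1 − 0.481 + 0.12) = 1/0.639 ≈ 1.565.
The tax multiplier is −c × k ≈ −0.753, so ΔY = k × (−c·ΔT) = (−$146.224 billion) / 0.639 ≈ −$228.8 billion.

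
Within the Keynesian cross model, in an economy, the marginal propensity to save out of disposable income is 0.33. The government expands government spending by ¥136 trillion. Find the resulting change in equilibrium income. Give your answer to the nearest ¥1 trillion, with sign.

MPC = 1 − MPS = 1 − 0.33 = 0.67.
Expenditure multiplier = 1/(1 − MPC) = 1/(1 − 0.67) = 1/0.33 ≈ 3.03.
ΔY = k × ΔG = (+¥136 trillion) / 0.33 ≈ +¥412 trillion.

+¥412 trillion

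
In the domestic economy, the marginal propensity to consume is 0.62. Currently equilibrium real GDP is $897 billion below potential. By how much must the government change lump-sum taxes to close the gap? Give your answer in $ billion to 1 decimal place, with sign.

−$549.8 billion

Spending multiplier = 1/(1 − MPC) = 1/(1 − 0.62) = 1/0.38 ≈ 2.632.
Tax multiplier = −c·k = −0.62/0.38 ≈ −1.632. Need ΔY = +$897 billion, so ΔT = ΔY/(−c·k) = −(+$897 billion) × 0.38 / 0.62 ≈ −$549.8 billion.
The government should cut lump-sum taxes by $549.8 billion.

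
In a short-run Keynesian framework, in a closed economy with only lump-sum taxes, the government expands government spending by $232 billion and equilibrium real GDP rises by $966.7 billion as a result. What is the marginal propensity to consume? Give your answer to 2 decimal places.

Implied spending multiplier k = ΔY/ΔG = 966.7/232 ≈ 4.1668.
Since k = 1/(1 − MPC), MPC = 1 − 1/k = 1 − ΔG/ΔY = 1 − 232/966.7 ≈ 0.76.

0.76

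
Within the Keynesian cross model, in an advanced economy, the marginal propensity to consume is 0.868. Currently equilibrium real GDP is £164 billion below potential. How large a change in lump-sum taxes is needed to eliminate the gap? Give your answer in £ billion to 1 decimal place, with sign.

−£24.9 billion

Spending multiplier = 1/(1 − MPC) = 1/(1 − 0.868) = 1/0.132 ≈ 7.576.
Tax multiplier = −c·k = −0.868/0.132 ≈ −6.576. Need ΔY = +£164 billion, so ΔT = ΔY/(−c·k) = −(+£164 billion) × 0.132 / 0.868 ≈ −£24.9 billion.
The government should cut lump-sum taxes by £24.9 billion.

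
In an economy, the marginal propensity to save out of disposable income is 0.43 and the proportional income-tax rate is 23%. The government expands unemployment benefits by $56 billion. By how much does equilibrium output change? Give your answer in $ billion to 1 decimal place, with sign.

+$56.9 billion

MPC = 1 − MPS = 1 − 0.43 = 0.57.
The transfer change shifts disposable income by +$56 billion, so first-round consumption changes by c·ΔTR = 0.57 × (+$56 billion) = +$31.92 billion.
Expenditure multiplier = 1/(1 − c(1−t)) = 1/(1 − 0.57×0.77) = 1/0.5611 ≈ 1.782.
The transfer multiplier is c × k ≈ 1.016, so ΔY = k × (c·ΔTR) = (+$31.92 billion) / 0.5611 ≈ +$56.9 billion.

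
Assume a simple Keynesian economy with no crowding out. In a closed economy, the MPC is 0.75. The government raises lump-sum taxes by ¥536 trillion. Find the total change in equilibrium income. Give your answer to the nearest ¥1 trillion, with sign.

−¥1,608 trillion

A lump-sum tax change of +¥536 trillion shifts disposable income by −¥536 trillion; first-round consumption changes by −c × ΔT = −0.75 × (+¥536 trillion) = −¥402 trillion.
Expenditure multiplier = 1/(1 − MPC) = 1/(1 − 0.75) = 1/0.25 = 4.
The tax multiplier is −c × k = −3, so ΔY = k × (−c·ΔT) = (−¥402 trillion) / 0.25 = −¥1,608 trillion.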